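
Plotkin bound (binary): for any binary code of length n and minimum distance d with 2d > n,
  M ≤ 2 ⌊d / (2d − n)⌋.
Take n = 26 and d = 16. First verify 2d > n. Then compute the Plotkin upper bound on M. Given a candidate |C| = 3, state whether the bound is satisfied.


Plotkin bound M ≤ 4; given |C| = 3 ≤ bound (satisfied).

Check applicability: 2d = 32, n = 26.
2d − n = 6 > 0, so Plotkin applies.
Compute d/(2d−n) = 16/6 ≈ 2.6667.
⌊d/(2d−n)⌋ = 2.
Plotkin bound: M ≤ 2·2 = 4.
Given |C| = 3, check: satisfied.
This |C| is below the Plotkin bound.


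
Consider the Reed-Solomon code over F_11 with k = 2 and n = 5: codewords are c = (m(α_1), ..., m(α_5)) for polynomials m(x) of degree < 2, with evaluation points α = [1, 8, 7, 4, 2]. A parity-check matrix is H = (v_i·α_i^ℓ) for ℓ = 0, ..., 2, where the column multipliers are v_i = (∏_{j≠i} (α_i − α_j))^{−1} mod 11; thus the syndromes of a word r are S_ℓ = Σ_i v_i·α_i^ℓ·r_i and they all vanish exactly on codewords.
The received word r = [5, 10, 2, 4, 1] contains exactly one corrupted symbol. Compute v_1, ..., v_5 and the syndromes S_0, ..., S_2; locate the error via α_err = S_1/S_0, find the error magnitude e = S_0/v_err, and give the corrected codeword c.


S = (6, 9, 8), error at position 3, error magnitude e = 10, c = [5, 10, 3, 4, 1].

Step 1: column multipliers v_i = (∏_{j≠i}(α_i − α_j))^{−1} mod 11.
  i = 1 (α = 1): (1−8)(1−7)(1−4)(1−2) = (−7)·(−6)·(−3)·(−1) = 126 ≡ 5, so v_1 = 5^{−1} = 9 (mod 11).
  i = 2 (α = 8): (8−1)(8−7)(8−4)(8−2) = 7·1·4·6 = 168 ≡ 3, so v_2 = 3^{−1} = 4 (mod 11).
  i = 3 (α = 7): (7−1)(7−8)(7−4)(7−2) = 6·(−1)·3·5 = −90 ≡ 9, so v_3 = 9^{−1} = 5 (mod 11).
  i = 4 (α = 4): (4−1)(4−8)(4−7)(4−2) = 3·(−4)·(−3)·2 = 72 ≡ 6, so v_4 = 6^{−1} = 2 (mod 11).
  i = 5 (α = 2): (2−1)(2−8)(2−7)(2−4) = 1·(−6)·(−5)·(−2) = −60 ≡ 6, so v_5 = 6^{−1} = 2 (mod 11).
  v = [9, 4, 5, 2, 2].
Step 2: syndromes of r = [5, 10, 2, 4, 1] (all sums mod 11).
  S_0 = Σ v_i r_i = 9·5 + 4·10 + 5·2 + 2·4 + 2·1 = 105 ≡ 6.
  S_1 = Σ v_i α_i r_i = 9·1·5 + 4·8·10 + 5·7·2 + 2·4·4 + 2·2·1 = 471 ≡ 9.
  α_i^2 mod 11 = [1, 9, 5, 5, 4].
  S_2 = Σ v_i α_i^2 r_i = 9·1·5 + 4·9·10 + 5·5·2 + 2·5·4 + 2·4·1 = 503 ≡ 8.
  S = (6, 9, 8) ≠ 0, so r is not a codeword (an error is present).
Step 3: locate the error. For a single error e at position i, S_ℓ = v_i·e·α_i^ℓ, so α_err = S_1/S_0.
  S_0^{−1} = 6^{−1} = 2 (mod 11), so α_err = 9·2 = 18 ≡ 7 = α_3. Error position i = 3.
  Consistency check: S_2/S_1 = 8·5 = 40 ≡ 7 = α_err ✓ (single-error assumption holds).
Step 4: error magnitude e = S_0/v_3 = S_0·∏_{j≠3}(α_3 − α_j) = 6·9 = 54 ≡ 10 (mod 11).
Step 5: correct position 3: c_3 = r_3 − e = 2 − 10 ≡ 3 (mod 11). Hence c = [5, 10, 3, 4, 1].
  Check: interpolating c through the α_i gives m(x) = 9 + 7·x (degree < 2) with m(α_i) = c_i for every i, so c is indeed a codeword.


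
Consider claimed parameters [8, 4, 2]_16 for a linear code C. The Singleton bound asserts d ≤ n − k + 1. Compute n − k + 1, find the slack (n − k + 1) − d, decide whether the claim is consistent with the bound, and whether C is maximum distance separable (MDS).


Singleton RHS = n − k + 1 = 5, slack = 3, bound satisfied, not MDS.

Singleton bound: d ≤ n − k + 1.
Here n = 8, k = 4, so n − k + 1 = 5.
Given d = 2, check d ≤ 5: YES.
Slack = (n − k + 1) − d = 3.
The code is NOT MDS (slack = 3 > 0).
Description: the claimed parameters are [8, 4, 2]_16; such a code would be non-MDS.


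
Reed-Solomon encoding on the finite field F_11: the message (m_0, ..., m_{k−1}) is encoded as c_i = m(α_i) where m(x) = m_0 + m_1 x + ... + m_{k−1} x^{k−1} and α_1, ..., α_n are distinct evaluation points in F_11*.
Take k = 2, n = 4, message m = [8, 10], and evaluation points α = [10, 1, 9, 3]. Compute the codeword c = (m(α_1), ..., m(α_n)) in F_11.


c = [9, 7, 10, 5]

Message polynomial: m(x) = 8 + 10·x (mod 11).
For each evaluation point α_i, compute m(α_i) mod 11:
  α_1 = 10: Horner steps 10 → 9, so m(10) = 9.
  α_2 = 1: Horner steps 10 → 7, so m(1) = 7.
  α_3 = 9: Horner steps 10 → 10, so m(9) = 10.
  α_4 = 3: Horner steps 10 → 5, so m(3) = 5.
Codeword c = [9, 7, 10, 5] ∈ F_11^4.


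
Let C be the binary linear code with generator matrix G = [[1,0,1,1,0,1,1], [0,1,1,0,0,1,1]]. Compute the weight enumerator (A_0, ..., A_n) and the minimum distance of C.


Weight distribution: A_0 = 1, A_3 = 1, A_4 = 1, A_5 = 1. Minimum distance d = 3.

Enumerate all 2^2 = 4 messages m ∈ F_2^2.
For each, compute codeword c = mG in F_2^7, then tally its weight.
  m = 00 → c = 0000000, weight = 0.
  m = 10 → c = 1011011, weight = 5.
  m = 01 → c = 0110011, weight = 4.
  m = 11 → c = 1101000, weight = 3.
Tally weights:
  weight 0: 1 codewords.
  weight 3: 1 codewords.
  weight 4: 1 codewords.
  weight 5: 1 codewords.
Minimum distance d = smallest w > 0 with A_w > 0 = 3.
Sanity: Σ A_w = 4 = 2^2 = 4 ✓.


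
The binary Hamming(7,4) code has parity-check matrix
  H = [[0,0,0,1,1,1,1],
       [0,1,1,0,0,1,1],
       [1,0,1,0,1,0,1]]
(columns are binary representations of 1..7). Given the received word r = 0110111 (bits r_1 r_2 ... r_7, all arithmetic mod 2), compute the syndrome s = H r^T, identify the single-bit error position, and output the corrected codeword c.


s = (1, 0, 1)^T, error position = 5, corrected codeword c = 0110011

Compute s = H r^T mod 2 one row at a time:
  s_1 = 0 + 1 + 1 + 1 = 3 ≡ 1 (mod 2).
  s_2 = 1 + 1 + 1 + 1 = 4 ≡ 0 (mod 2).
  s_3 = 0 + 1 + 1 + 1 = 3 ≡ 1 (mod 2).
s = (1, 0, 1)^T — this equals column 5 of H (binary 101), so error is at position 5.
Correct: flip bit 5 of r = 0110111 to get c = 0110011.


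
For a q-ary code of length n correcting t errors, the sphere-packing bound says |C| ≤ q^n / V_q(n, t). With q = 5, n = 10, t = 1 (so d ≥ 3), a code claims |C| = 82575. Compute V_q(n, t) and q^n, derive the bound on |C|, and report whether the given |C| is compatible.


V_q(n, t) = 41, q^n = 9765625, Hamming bound = 238185, |C| = 82575 ≤ bound (satisfied).

Step 1: Compute V_q(n, t) = Σ_{j=0}^1 C(n, j) (q−1)^j.
  j = 0: C(10,0)·(4)^0 = 1·1 = 1.
  j = 1: C(10,1)·(4)^1 = 10·4 = 40.
  V_q(n, t) = 1 + 40 = 41.
Step 2: q^n = 5^10 = 9765625.
Step 3: Hamming bound ⌊q^n / V_q(n,t)⌋ = ⌊9765625/41⌋ = 238185.
Step 4: Compare |C| = 82575 to 238185: satisfied.
The claimed |C| lies below the Hamming bound.


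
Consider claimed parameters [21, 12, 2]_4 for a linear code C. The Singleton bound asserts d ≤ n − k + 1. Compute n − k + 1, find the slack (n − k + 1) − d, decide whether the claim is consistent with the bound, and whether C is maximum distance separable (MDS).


Singleton RHS = n − k + 1 = 10, slack = 8, bound satisfied, not MDS.

Singleton bound: d ≤ n − k + 1.
Here n = 21, k = 12, so n − k + 1 = 10.
Given d = 2, check d ≤ 10: YES.
Slack = (n − k + 1) − d = 8.
The code is NOT MDS (slack = 8 > 0).
Description: the claimed parameters are [21, 12, 2]_4; such a code would be non-MDS.


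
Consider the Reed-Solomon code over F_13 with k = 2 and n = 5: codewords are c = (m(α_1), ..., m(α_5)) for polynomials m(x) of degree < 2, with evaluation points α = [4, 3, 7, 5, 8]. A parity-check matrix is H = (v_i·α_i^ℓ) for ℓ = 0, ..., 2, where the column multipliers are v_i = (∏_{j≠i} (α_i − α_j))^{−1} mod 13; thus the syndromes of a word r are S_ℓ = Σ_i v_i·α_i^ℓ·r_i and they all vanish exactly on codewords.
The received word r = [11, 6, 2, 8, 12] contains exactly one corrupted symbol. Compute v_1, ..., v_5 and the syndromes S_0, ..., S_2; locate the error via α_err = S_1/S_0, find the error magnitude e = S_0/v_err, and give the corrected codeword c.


S = (5, 2, 6), error at position 2, error magnitude e = 5, c = [11, 1, 2, 8, 12].

Step 1: column multipliers v_i = (∏_{j≠i}(α_i − α_j))^{−1} mod 13.
  i = 1 (α = 4): (4−3)(4−7)(4−5)(4−8) = 1·(−3)·(−1)·(−4) = −12 ≡ 1, so v_1 = 1^{−1} = 1 (mod 13).
  i = 2 (α = 3): (3−4)(3−7)(3−5)(3−8) = (−1)·(−4)·(−2)·(−5) = 40 ≡ 1, so v_2 = 1^{−1} = 1 (mod 13).
  i = 3 (α = 7): (7−4)(7−3)(7−5)(7−8) = 3·4·2·(−1) = −24 ≡ 2, so v_3 = 2^{−1} = 7 (mod 13).
  i = 4 (α = 5): (5−4)(5−3)(5−7)(5−8) = 1·2·(−2)·(−3) = 12 ≡ 12, so v_4 = 12^{−1} = 12 (mod 13).
  i = 5 (α = 8): (8−4)(8−3)(8−7)(8−5) = 4·5·1·3 = 60 ≡ 8, so v_5 = 8^{−1} = 5 (mod 13).
  v = [1, 1, 7, 12, 5].
Step 2: syndromes of r = [11, 6, 2, 8, 12] (all sums mod 13).
  S_0 = Σ v_i r_i = 1·11 + 1·6 + 7·2 + 12·8 + 5·12 = 187 ≡ 5.
  S_1 = Σ v_i α_i r_i = 1·4·11 + 1·3·6 + 7·7·2 + 12·5·8 + 5·8·12 = 1120 ≡ 2.
  α_i^2 mod 13 = [3, 9, 10, 12, 12].
  S_2 = Σ v_i α_i^2 r_i = 1·3·11 + 1·9·6 + 7·10·2 + 12·12·8 + 5·12·12 = 2099 ≡ 6.
  S = (5, 2, 6) ≠ 0, so r is not a codeword (an error is present).
Step 3: locate the error. For a single error e at position i, S_ℓ = v_i·e·α_i^ℓ, so α_err = S_1/S_0.
  S_0^{−1} = 5^{−1} = 8 (mod 13), so α_err = 2·8 = 16 ≡ 3 = α_2. Error position i = 2.
  Consistency check: S_2/S_1 = 6·7 = 42 ≡ 3 = α_err ✓ (single-error assumption holds).
Step 4: error magnitude e = S_0/v_2 = S_0·∏_{j≠2}(α_2 − α_j) = 5·1 = 5 ≡ 5 (mod 13).
Step 5: correct position 2: c_2 = r_2 − e = 6 − 5 ≡ 1 (mod 13). Hence c = [11, 1, 2, 8, 12].
  Check: interpolating c through the α_i gives m(x) = 10 + 10·x (degree < 2) with m(α_i) = c_i for every i, so c is indeed a codeword.


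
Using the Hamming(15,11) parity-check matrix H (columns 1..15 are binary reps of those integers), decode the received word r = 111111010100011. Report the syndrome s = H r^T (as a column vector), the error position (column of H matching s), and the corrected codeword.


s = (0, 1, 0, 0)^T, error position = 4, corrected codeword c = 111011010100011

Compute s = H r^T mod 2 one row at a time:
  s_1 = 1 + 0 + 1 + 0 + 0 + 0 + 1 + 1 = 4 ≡ 0 (mod 2).
  s_2 = 1 + 1 + 1 + 0 + 0 + 0 + 1 + 1 = 5 ≡ 1 (mod 2).
  s_3 = 1 + 1 + 1 + 0 + 1 + 0 + 1 + 1 = 6 ≡ 0 (mod 2).
  s_4 = 1 + 1 + 1 + 0 + 0 + 0 + 0 + 1 = 4 ≡ 0 (mod 2).
s = (0, 1, 0, 0)^T — this equals column 4 of H (binary 0100), so error is at position 4.
Correct: flip bit 4 of r = 111111010100011 to get c = 111011010100011.


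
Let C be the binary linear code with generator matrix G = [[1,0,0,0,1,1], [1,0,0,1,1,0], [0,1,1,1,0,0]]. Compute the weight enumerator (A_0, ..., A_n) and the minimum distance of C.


Weight distribution: A_0 = 1, A_2 = 1, A_3 = 4, A_4 = 1, A_6 = 1. Minimum distance d = 2.

Enumerate all 2^3 = 8 messages m ∈ F_2^3.
For each, compute codeword c = mG in F_2^6, then tally its weight.
  m = 000 → c = 000000, weight = 0.
  m = 100 → c = 100011, weight = 3.
  m = 010 → c = 100110, weight = 3.
  m = 110 → c = 000101, weight = 2.
  m = 001 → c = 011100, weight = 3.
  m = 101 → c = 111111, weight = 6.
  m = 011 → c = 111010, weight = 4.
  m = 111 → c = 011001, weight = 3.
Tally weights:
  weight 0: 1 codewords.
  weight 2: 1 codewords.
  weight 3: 4 codewords.
  weight 4: 1 codewords.
  weight 6: 1 codewords.
Minimum distance d = smallest w > 0 with A_w > 0 = 2.
Sanity: Σ A_w = 8 = 2^3 = 8 ✓.


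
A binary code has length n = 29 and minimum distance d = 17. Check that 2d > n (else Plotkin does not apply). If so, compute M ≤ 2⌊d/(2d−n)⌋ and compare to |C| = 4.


Plotkin bound M ≤ 6; given |C| = 4 ≤ bound (satisfied).

Check applicability: 2d = 34, n = 29.
2d − n = 5 > 0, so Plotkin applies.
Compute d/(2d−n) = 17/5 ≈ 3.4000.
⌊d/(2d−n)⌋ = 3.
Plotkin bound: M ≤ 2·3 = 6.
Given |C| = 4, check: satisfied.
This |C| is below the Plotkin bound.


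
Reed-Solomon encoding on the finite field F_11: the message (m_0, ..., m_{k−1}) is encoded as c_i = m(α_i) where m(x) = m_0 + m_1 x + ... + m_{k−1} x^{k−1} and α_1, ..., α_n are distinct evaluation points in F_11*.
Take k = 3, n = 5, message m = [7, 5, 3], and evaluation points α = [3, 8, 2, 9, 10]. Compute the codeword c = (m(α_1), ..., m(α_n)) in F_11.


c = [5, 8, 7, 9, 5]

Message polynomial: m(x) = 7 + 5·x + 3·x^2 (mod 11).
For each evaluation point α_i, compute m(α_i) mod 11:
  α_1 = 3: Horner steps 3 → 3 → 5, so m(3) = 5.
  α_2 = 8: Horner steps 3 → 7 → 8, so m(8) = 8.
  α_3 = 2: Horner steps 3 → 0 → 7, so m(2) = 7.
  α_4 = 9: Horner steps 3 → 10 → 9, so m(9) = 9.
  α_5 = 10: Horner steps 3 → 2 → 5, so m(10) = 5.
Codeword c = [5, 8, 7, 9, 5] ∈ F_11^5.


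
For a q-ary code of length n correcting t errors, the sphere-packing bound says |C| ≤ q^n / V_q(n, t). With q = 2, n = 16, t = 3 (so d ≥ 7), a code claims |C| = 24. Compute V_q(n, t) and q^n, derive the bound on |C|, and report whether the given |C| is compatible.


V_q(n, t) = 697, q^n = 65536, Hamming bound = 94, |C| = 24 ≤ bound (satisfied).

Step 1: Compute V_q(n, t) = Σ_{j=0}^3 C(n, j) (q−1)^j.
  j = 0: C(16,0)·(1)^0 = 1·1 = 1.
  j = 1: C(16,1)·(1)^1 = 16·1 = 16.
  j = 2: C(16,2)·(1)^2 = 120·1 = 120.
  j = 3: C(16,3)·(1)^3 = 560·1 = 560.
  V_q(n, t) = 1 + 16 + 120 + 560 = 697.
Step 2: q^n = 2^16 = 65536.
Step 3: Hamming bound ⌊q^n / V_q(n,t)⌋ = ⌊65536/697⌋ = 94.
Step 4: Compare |C| = 24 to 94: satisfied.
The claimed |C| lies below the Hamming bound.


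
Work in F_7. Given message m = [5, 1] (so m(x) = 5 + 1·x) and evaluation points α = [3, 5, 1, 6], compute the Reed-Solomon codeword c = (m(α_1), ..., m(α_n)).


c = [1, 3, 6, 4]

Message polynomial: m(x) = 5 + 1·x (mod 7).
For each evaluation point α_i, compute m(α_i) mod 7:
  α_1 = 3: Horner steps 1 → 1, so m(3) = 1.
  α_2 = 5: Horner steps 1 → 3, so m(5) = 3.
  α_3 = 1: Horner steps 1 → 6, so m(1) = 6.
  α_4 = 6: Horner steps 1 → 4, so m(6) = 4.
Codeword c = [1, 3, 6, 4] ∈ F_7^4.


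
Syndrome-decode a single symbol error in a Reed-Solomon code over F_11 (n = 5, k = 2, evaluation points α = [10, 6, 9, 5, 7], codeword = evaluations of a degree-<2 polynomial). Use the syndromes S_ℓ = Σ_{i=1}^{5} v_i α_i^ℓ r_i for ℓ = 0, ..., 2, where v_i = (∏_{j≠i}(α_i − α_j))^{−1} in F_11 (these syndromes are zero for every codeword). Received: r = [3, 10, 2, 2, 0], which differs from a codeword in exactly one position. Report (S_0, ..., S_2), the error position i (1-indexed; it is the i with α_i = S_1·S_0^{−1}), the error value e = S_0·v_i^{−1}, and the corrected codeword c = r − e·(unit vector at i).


S = (10, 6, 8), error at position 4, error magnitude e = 4, c = [3, 10, 2, 9, 0].

Step 1: column multipliers v_i = (∏_{j≠i}(α_i − α_j))^{−1} mod 11.
  i = 1 (α = 10): (10−6)(10−9)(10−5)(10−7) = 4·1·5·3 = 60 ≡ 5, so v_1 = 5^{−1} = 9 (mod 11).
  i = 2 (α = 6): (6−10)(6−9)(6−5)(6−7) = (−4)·(−3)·1·(−1) = −12 ≡ 10, so v_2 = 10^{−1} = 10 (mod 11).
  i = 3 (α = 9): (9−10)(9−6)(9−5)(9−7) = (−1)·3·4·2 = −24 ≡ 9, so v_3 = 9^{−1} = 5 (mod 11).
  i = 4 (α = 5): (5−10)(5−6)(5−9)(5−7) = (−5)·(−1)·(−4)·(−2) = 40 ≡ 7, so v_4 = 7^{−1} = 8 (mod 11).
  i = 5 (α = 7): (7−10)(7−6)(7−9)(7−5) = (−3)·1·(−2)·2 = 12 ≡ 1, so v_5 = 1^{−1} = 1 (mod 11).
  v = [9, 10, 5, 8, 1].
Step 2: syndromes of r = [3, 10, 2, 2, 0] (all sums mod 11).
  S_0 = Σ v_i r_i = 9·3 + 10·10 + 5·2 + 8·2 + 1·0 = 153 ≡ 10.
  S_1 = Σ v_i α_i r_i = 9·10·3 + 10·6·10 + 5·9·2 + 8·5·2 + 1·7·0 = 1040 ≡ 6.
  α_i^2 mod 11 = [1, 3, 4, 3, 5].
  S_2 = Σ v_i α_i^2 r_i = 9·1·3 + 10·3·10 + 5·4·2 + 8·3·2 + 1·5·0 = 415 ≡ 8.
  S = (10, 6, 8) ≠ 0, so r is not a codeword (an error is present).
Step 3: locate the error. For a single error e at position i, S_ℓ = v_i·e·α_i^ℓ, so α_err = S_1/S_0.
  S_0^{−1} = 10^{−1} = 10 (mod 11), so α_err = 6·10 = 60 ≡ 5 = α_4. Error position i = 4.
  Consistency check: S_2/S_1 = 8·2 = 16 ≡ 5 = α_err ✓ (single-error assumption holds).
Step 4: error magnitude e = S_0/v_4 = S_0·∏_{j≠4}(α_4 − α_j) = 10·7 = 70 ≡ 4 (mod 11).
Step 5: correct position 4: c_4 = r_4 − e = 2 − 4 ≡ 9 (mod 11). Hence c = [3, 10, 2, 9, 0].
  Check: interpolating c through the α_i gives m(x) = 4 + 1·x (degree < 2) with m(α_i) = c_i for every i, so c is indeed a codeword.


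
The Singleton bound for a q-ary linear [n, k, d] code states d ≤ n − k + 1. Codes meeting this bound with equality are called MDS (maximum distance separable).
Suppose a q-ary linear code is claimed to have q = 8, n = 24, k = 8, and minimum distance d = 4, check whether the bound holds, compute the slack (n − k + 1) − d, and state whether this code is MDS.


Singleton RHS = n − k + 1 = 17, slack = 13, bound satisfied, not MDS.

Singleton bound: d ≤ n − k + 1.
Here n = 24, k = 8, so n − k + 1 = 17.
Given d = 4, check d ≤ 17: YES.
Slack = (n − k + 1) − d = 13.
The code is NOT MDS (slack = 13 > 0).
Description: the claimed parameters are [24, 8, 4]_8; such a code would be non-MDS.


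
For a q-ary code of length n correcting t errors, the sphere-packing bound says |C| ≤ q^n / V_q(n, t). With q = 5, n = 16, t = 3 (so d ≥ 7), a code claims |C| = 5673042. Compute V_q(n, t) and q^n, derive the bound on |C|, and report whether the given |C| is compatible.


V_q(n, t) = 37825, q^n = 152587890625, Hamming bound = 4034048, |C| = 5673042 > bound (violated).

Step 1: Compute V_q(n, t) = Σ_{j=0}^3 C(n, j) (q−1)^j.
  j = 0: C(16,0)·(4)^0 = 1·1 = 1.
  j = 1: C(16,1)·(4)^1 = 16·4 = 64.
  j = 2: C(16,2)·(4)^2 = 120·16 = 1920.
  j = 3: C(16,3)·(4)^3 = 560·64 = 35840.
  V_q(n, t) = 1 + 64 + 1920 + 35840 = 37825.
Step 2: q^n = 5^16 = 152587890625.
Step 3: Hamming bound ⌊q^n / V_q(n,t)⌋ = ⌊152587890625/37825⌋ = 4034048.
Step 4: Compare |C| = 5673042 to 4034048: violated.
The claimed |C| lies above the Hamming bound, so no 5-ary code of length 16 with d ≥ 7 can have 5673042 codewords.


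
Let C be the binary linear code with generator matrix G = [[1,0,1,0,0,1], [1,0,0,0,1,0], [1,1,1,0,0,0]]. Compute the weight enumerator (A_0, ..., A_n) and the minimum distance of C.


Weight distribution: A_0 = 1, A_2 = 2, A_3 = 4, A_4 = 1. Minimum distance d = 2.

Enumerate all 2^3 = 8 messages m ∈ F_2^3.
For each, compute codeword c = mG in F_2^6, then tally its weight.
  m = 000 → c = 000000, weight = 0.
  m = 100 → c = 101001, weight = 3.
  m = 010 → c = 100010, weight = 2.
  m = 110 → c = 001011, weight = 3.
  m = 001 → c = 111000, weight = 3.
  m = 101 → c = 010001, weight = 2.
  m = 011 → c = 011010, weight = 3.
  m = 111 → c = 110011, weight = 4.
Tally weights:
  weight 0: 1 codewords.
  weight 2: 2 codewords.
  weight 3: 4 codewords.
  weight 4: 1 codewords.
Minimum distance d = smallest w > 0 with A_w > 0 = 2.
Sanity: Σ A_w = 8 = 2^3 = 8 ✓.


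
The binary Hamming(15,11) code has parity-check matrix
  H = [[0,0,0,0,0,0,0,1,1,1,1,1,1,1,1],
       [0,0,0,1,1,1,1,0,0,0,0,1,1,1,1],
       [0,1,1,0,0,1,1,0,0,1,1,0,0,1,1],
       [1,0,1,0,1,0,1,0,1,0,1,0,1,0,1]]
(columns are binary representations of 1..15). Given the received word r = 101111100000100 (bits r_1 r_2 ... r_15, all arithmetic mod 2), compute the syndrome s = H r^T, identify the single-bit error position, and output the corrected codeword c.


s = (1, 1, 1, 1)^T, error position = 15, corrected codeword c = 101111100000101

Compute s = H r^T mod 2 one row at a time:
  s_1 = 0 + 0 + 0 + 0 + 0 + 1 + 0 + 0 = 1 ≡ 1 (mod 2).
  s_2 = 1 + 1 + 1 + 1 + 0 + 1 + 0 + 0 = 5 ≡ 1 (mod 2).
  s_3 = 0 + 1 + 1 + 1 + 0 + 0 + 0 + 0 = 3 ≡ 1 (mod 2).
  s_4 = 1 + 1 + 1 + 1 + 0 + 0 + 1 + 0 = 5 ≡ 1 (mod 2).
s = (1, 1, 1, 1)^T — this equals column 15 of H (binary 1111), so error is at position 15.
Correct: flip bit 15 of r = 101111100000100 to get c = 101111100000101.


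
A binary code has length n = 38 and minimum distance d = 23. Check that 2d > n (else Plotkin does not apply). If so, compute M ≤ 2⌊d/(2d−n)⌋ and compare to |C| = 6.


Plotkin bound M ≤ 4; given |C| = 6 > bound (violated).

Check applicability: 2d = 46, n = 38.
2d − n = 8 > 0, so Plotkin applies.
Compute d/(2d−n) = 23/8 ≈ 2.8750.
⌊d/(2d−n)⌋ = 2.
Plotkin bound: M ≤ 2·2 = 4.
Given |C| = 6, check: VIOLATED.
This |C| is above the Plotkin bound, so no binary code with n = 38, d = 23 and 6 codewords exists.


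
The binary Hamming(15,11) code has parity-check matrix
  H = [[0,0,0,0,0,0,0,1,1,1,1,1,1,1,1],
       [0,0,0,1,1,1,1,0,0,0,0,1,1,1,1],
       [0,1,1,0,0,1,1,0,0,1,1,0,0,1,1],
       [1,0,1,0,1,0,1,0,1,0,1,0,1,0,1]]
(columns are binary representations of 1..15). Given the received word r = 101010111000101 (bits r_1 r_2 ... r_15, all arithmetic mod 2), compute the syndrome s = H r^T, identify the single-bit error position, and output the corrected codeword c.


s = (0, 0, 1, 1)^T, error position = 3, corrected codeword c = 100010111000101

Compute s = H r^T mod 2 one row at a time:
  s_1 = 1 + 1 + 0 + 0 + 0 + 1 + 0 + 1 = 4 ≡ 0 (mod 2).
  s_2 = 0 + 1 + 0 + 1 + 0 + 1 + 0 + 1 = 4 ≡ 0 (mod 2).
  s_3 = 0 + 1 + 0 + 1 + 0 + 0 + 0 + 1 = 3 ≡ 1 (mod 2).
  s_4 = 1 + 1 + 1 + 1 + 1 + 0 + 1 + 1 = 7 ≡ 1 (mod 2).
s = (0, 0, 1, 1)^T — this equals column 3 of H (binary 0011), so error is at position 3.
Correct: flip bit 3 of r = 101010111000101 to get c = 100010111000101.


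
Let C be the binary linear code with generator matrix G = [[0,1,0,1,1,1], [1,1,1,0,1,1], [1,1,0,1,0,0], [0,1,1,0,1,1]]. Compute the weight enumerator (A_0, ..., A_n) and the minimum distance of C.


Weight distribution: A_0 = 1, A_1 = 1, A_2 = 4, A_3 = 4, A_4 = 3, A_5 = 3. Minimum distance d = 1.

Enumerate all 2^4 = 16 messages m ∈ F_2^4.
For each, compute codeword c = mG in F_2^6, then tally its weight.
  m = 0000 → c = 000000, weight = 0.
  m = 1000 → c = 010111, weight = 4.
  m = 0100 → c = 111011, weight = 5.
  m = 1100 → c = 101100, weight = 3.
  m = 0010 → c = 110100, weight = 3.
  m = 1010 → c = 100011, weight = 3.
  m = 0110 → c = 001111, weight = 4.
  m = 1110 → c = 011000, weight = 2.
  m = 0001 → c = 011011, weight = 4.
  m = 1001 → c = 001100, weight = 2.
  m = 0101 → c = 100000, weight = 1.
  m = 1101 → c = 110111, weight = 5.
  m = 0011 → c = 101111, weight = 5.
  m = 1011 → c = 111000, weight = 3.
  m = 0111 → c = 010100, weight = 2.
  m = 1111 → c = 000011, weight = 2.
Tally weights:
  weight 0: 1 codewords.
  weight 1: 1 codewords.
  weight 2: 4 codewords.
  weight 3: 4 codewords.
  weight 4: 3 codewords.
  weight 5: 3 codewords.
Minimum distance d = smallest w > 0 with A_w > 0 = 1.
Sanity: Σ A_w = 16 = 2^4 = 16 ✓.


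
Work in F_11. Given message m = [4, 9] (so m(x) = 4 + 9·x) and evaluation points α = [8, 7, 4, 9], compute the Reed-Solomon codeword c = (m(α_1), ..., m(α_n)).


c = [10, 1, 7, 8]

Message polynomial: m(x) = 4 + 9·x (mod 11).
For each evaluation point α_i, compute m(α_i) mod 11:
  α_1 = 8: Horner steps 9 → 10, so m(8) = 10.
  α_2 = 7: Horner steps 9 → 1, so m(7) = 1.
  α_3 = 4: Horner steps 9 → 7, so m(4) = 7.
  α_4 = 9: Horner steps 9 → 8, so m(9) = 8.
Codeword c = [10, 1, 7, 8] ∈ F_11^4.


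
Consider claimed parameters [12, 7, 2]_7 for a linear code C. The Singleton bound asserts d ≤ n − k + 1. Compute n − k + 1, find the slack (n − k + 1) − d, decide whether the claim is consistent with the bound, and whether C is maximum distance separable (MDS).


Singleton RHS = n − k + 1 = 6, slack = 4, bound satisfied, not MDS.

Singleton bound: d ≤ n − k + 1.
Here n = 12, k = 7, so n − k + 1 = 6.
Given d = 2, check d ≤ 6: YES.
Slack = (n − k + 1) − d = 4.
The code is NOT MDS (slack = 4 > 0).
Description: the claimed parameters are [12, 7, 2]_7; such a code would be non-MDS.


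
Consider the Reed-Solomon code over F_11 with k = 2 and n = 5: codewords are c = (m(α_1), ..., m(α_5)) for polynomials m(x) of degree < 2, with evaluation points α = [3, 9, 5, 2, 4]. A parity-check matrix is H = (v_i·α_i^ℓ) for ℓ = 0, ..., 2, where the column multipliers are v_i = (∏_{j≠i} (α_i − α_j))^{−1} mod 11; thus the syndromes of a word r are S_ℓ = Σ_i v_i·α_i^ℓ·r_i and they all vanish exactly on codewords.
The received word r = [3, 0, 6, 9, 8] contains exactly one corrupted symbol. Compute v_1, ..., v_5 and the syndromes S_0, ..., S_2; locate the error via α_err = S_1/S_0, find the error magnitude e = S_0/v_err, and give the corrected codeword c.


S = (9, 1, 5), error at position 3, error magnitude e = 4, c = [3, 0, 2, 9, 8].

Step 1: column multipliers v_i = (∏_{j≠i}(α_i − α_j))^{−1} mod 11.
  i = 1 (α = 3): (3−9)(3−5)(3−2)(3−4) = (−6)·(−2)·1·(−1) = −12 ≡ 10, so v_1 = 10^{−1} = 10 (mod 11).
  i = 2 (α = 9): (9−3)(9−5)(9−2)(9−4) = 6·4·7·5 = 840 ≡ 4, so v_2 = 4^{−1} = 3 (mod 11).
  i = 3 (α = 5): (5−3)(5−9)(5−2)(5−4) = 2·(−4)·3·1 = −24 ≡ 9, so v_3 = 9^{−1} = 5 (mod 11).
  i = 4 (α = 2): (2−3)(2−9)(2−5)(2−4) = (−1)·(−7)·(−3)·(−2) = 42 ≡ 9, so v_4 = 9^{−1} = 5 (mod 11).
  i = 5 (α = 4): (4−3)(4−9)(4−5)(4−2) = 1·(−5)·(−1)·2 = 10 ≡ 10, so v_5 = 10^{−1} = 10 (mod 11).
  v = [10, 3, 5, 5, 10].
Step 2: syndromes of r = [3, 0, 6, 9, 8] (all sums mod 11).
  S_0 = Σ v_i r_i = 10·3 + 3·0 + 5·6 + 5·9 + 10·8 = 185 ≡ 9.
  S_1 = Σ v_i α_i r_i = 10·3·3 + 3·9·0 + 5·5·6 + 5·2·9 + 10·4·8 = 650 ≡ 1.
  α_i^2 mod 11 = [9, 4, 3, 4, 5].
  S_2 = Σ v_i α_i^2 r_i = 10·9·3 + 3·4·0 + 5·3·6 + 5·4·9 + 10·5·8 = 940 ≡ 5.
  S = (9, 1, 5) ≠ 0, so r is not a codeword (an error is present).
Step 3: locate the error. For a single error e at position i, S_ℓ = v_i·e·α_i^ℓ, so α_err = S_1/S_0.
  S_0^{−1} = 9^{−1} = 5 (mod 11), so α_err = 1·5 = 5 ≡ 5 = α_3. Error position i = 3.
  Consistency check: S_2/S_1 = 5·1 = 5 ≡ 5 = α_err ✓ (single-error assumption holds).
Step 4: error magnitude e = S_0/v_3 = S_0·∏_{j≠3}(α_3 − α_j) = 9·9 = 81 ≡ 4 (mod 11).
Step 5: correct position 3: c_3 = r_3 − e = 6 − 4 ≡ 2 (mod 11). Hence c = [3, 0, 2, 9, 8].
  Check: interpolating c through the α_i gives m(x) = 10 + 5·x (degree < 2) with m(α_i) = c_i for every i, so c is indeed a codeword.


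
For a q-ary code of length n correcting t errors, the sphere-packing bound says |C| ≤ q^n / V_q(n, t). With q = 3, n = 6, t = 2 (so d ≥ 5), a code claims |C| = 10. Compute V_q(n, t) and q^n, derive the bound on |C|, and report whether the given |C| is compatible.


V_q(n, t) = 73, q^n = 729, Hamming bound = 9, |C| = 10 > bound (violated).

Step 1: Compute V_q(n, t) = Σ_{j=0}^2 C(n, j) (q−1)^j.
  j = 0: C(6,0)·(2)^0 = 1·1 = 1.
  j = 1: C(6,1)·(2)^1 = 6·2 = 12.
  j = 2: C(6,2)·(2)^2 = 15·4 = 60.
  V_q(n, t) = 1 + 12 + 60 = 73.
Step 2: q^n = 3^6 = 729.
Step 3: Hamming bound ⌊q^n / V_q(n,t)⌋ = ⌊729/73⌋ = 9.
Step 4: Compare |C| = 10 to 9: violated.
The claimed |C| lies above the Hamming bound, so no 3-ary code of length 6 with d ≥ 5 can have 10 codewords.


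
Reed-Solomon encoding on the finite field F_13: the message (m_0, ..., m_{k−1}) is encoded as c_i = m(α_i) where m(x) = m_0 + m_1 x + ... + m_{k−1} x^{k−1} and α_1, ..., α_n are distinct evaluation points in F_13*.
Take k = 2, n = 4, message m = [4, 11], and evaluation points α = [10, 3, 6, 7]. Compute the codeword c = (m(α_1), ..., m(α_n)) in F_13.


c = [10, 11, 5, 3]

Message polynomial: m(x) = 4 + 11·x (mod 13).
For each evaluation point α_i, compute m(α_i) mod 13:
  α_1 = 10: Horner steps 11 → 10, so m(10) = 10.
  α_2 = 3: Horner steps 11 → 11, so m(3) = 11.
  α_3 = 6: Horner steps 11 → 5, so m(6) = 5.
  α_4 = 7: Horner steps 11 → 3, so m(7) = 3.
Codeword c = [10, 11, 5, 3] ∈ F_13^4.


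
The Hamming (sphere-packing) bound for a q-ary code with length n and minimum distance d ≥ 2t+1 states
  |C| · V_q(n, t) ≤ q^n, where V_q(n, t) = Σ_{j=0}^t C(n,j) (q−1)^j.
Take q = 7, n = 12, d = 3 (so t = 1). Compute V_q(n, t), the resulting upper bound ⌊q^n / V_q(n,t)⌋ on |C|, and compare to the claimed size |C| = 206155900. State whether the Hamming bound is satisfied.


V_q(n, t) = 73, q^n = 13841287201, Hamming bound = 189606673, |C| = 206155900 > bound (violated).

Step 1: Compute V_q(n, t) = Σ_{j=0}^1 C(n, j) (q−1)^j.
  j = 0: C(12,0)·(6)^0 = 1·1 = 1.
  j = 1: C(12,1)·(6)^1 = 12·6 = 72.
  V_q(n, t) = 1 + 72 = 73.
Step 2: q^n = 7^12 = 13841287201.
Step 3: Hamming bound ⌊q^n / V_q(n,t)⌋ = ⌊13841287201/73⌋ = 189606673.
Step 4: Compare |C| = 206155900 to 189606673: violated.
The claimed |C| lies above the Hamming bound, so no 7-ary code of length 12 with d ≥ 3 can have 206155900 codewords.


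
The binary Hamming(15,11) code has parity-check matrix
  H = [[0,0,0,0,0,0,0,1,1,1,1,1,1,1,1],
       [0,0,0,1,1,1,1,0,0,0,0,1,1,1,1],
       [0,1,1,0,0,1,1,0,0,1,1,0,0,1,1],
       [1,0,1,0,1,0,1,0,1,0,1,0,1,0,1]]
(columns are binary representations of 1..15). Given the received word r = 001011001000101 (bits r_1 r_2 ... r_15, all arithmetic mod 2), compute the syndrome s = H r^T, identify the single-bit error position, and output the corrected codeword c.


s = (1, 0, 1, 1)^T, error position = 11, corrected codeword c = 001011001010101

Compute s = H r^T mod 2 one row at a time:
  s_1 = 0 + 1 + 0 + 0 + 0 + 1 + 0 + 1 = 3 ≡ 1 (mod 2).
  s_2 = 0 + 1 + 1 + 0 + 0 + 1 + 0 + 1 = 4 ≡ 0 (mod 2).
  s_3 = 0 + 1 + 1 + 0 + 0 + 0 + 0 + 1 = 3 ≡ 1 (mod 2).
  s_4 = 0 + 1 + 1 + 0 + 1 + 0 + 1 + 1 = 5 ≡ 1 (mod 2).
s = (1, 0, 1, 1)^T — this equals column 11 of H (binary 1011), so error is at position 11.
Correct: flip bit 11 of r = 001011001000101 to get c = 001011001010101.


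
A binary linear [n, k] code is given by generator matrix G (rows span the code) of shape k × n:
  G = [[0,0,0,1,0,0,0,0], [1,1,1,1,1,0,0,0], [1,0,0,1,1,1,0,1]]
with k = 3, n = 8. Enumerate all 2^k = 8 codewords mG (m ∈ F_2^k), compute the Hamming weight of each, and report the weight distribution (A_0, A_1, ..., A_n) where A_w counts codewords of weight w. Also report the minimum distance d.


Weight distribution: A_0 = 1, A_1 = 1, A_4 = 3, A_5 = 3. Minimum distance d = 1.

Enumerate all 2^3 = 8 messages m ∈ F_2^3.
For each, compute codeword c = mG in F_2^8, then tally its weight.
  m = 000 → c = 00000000, weight = 0.
  m = 100 → c = 00010000, weight = 1.
  m = 010 → c = 11111000, weight = 5.
  m = 110 → c = 11101000, weight = 4.
  m = 001 → c = 10011101, weight = 5.
  m = 101 → c = 10001101, weight = 4.
  m = 011 → c = 01100101, weight = 4.
  m = 111 → c = 01110101, weight = 5.
Tally weights:
  weight 0: 1 codewords.
  weight 1: 1 codewords.
  weight 4: 3 codewords.
  weight 5: 3 codewords.
Minimum distance d = smallest w > 0 with A_w > 0 = 1.
Sanity: Σ A_w = 8 = 2^3 = 8 ✓.


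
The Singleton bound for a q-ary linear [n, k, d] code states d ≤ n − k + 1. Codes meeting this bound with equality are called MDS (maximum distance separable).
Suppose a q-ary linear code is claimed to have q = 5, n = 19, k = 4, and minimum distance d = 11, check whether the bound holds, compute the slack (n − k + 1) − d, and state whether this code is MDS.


Singleton RHS = n − k + 1 = 16, slack = 5, bound satisfied, not MDS.

Singleton bound: d ≤ n − k + 1.
Here n = 19, k = 4, so n − k + 1 = 16.
Given d = 11, check d ≤ 16: YES.
Slack = (n − k + 1) − d = 5.
The code is NOT MDS (slack = 5 > 0).
Description: the claimed parameters are [19, 4, 11]_5; such a code would be non-MDS.


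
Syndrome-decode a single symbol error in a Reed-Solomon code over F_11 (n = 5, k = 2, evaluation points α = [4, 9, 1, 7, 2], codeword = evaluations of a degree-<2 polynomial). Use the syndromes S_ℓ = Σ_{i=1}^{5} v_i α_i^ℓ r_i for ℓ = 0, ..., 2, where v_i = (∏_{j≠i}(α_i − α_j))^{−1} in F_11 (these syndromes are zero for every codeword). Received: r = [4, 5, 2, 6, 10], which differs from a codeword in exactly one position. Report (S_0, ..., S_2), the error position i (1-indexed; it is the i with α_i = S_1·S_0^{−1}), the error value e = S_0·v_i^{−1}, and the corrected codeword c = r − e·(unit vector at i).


S = (6, 10, 2), error at position 2, error magnitude e = 5, c = [4, 0, 2, 6, 10].

Step 1: column multipliers v_i = (∏_{j≠i}(α_i − α_j))^{−1} mod 11.
  i = 1 (α = 4): (4−9)(4−1)(4−7)(4−2) = (−5)·3·(−3)·2 = 90 ≡ 2, so v_1 = 2^{−1} = 6 (mod 11).
  i = 2 (α = 9): (9−4)(9−1)(9−7)(9−2) = 5·8·2·7 = 560 ≡ 10, so v_2 = 10^{−1} = 10 (mod 11).
  i = 3 (α = 1): (1−4)(1−9)(1−7)(1−2) = (−3)·(−8)·(−6)·(−1) = 144 ≡ 1, so v_3 = 1^{−1} = 1 (mod 11).
  i = 4 (α = 7): (7−4)(7−9)(7−1)(7−2) = 3·(−2)·6·5 = −180 ≡ 7, so v_4 = 7^{−1} = 8 (mod 11).
  i = 5 (α = 2): (2−4)(2−9)(2−1)(2−7) = (−2)·(−7)·1·(−5) = −70 ≡ 7, so v_5 = 7^{−1} = 8 (mod 11).
  v = [6, 10, 1, 8, 8].
Step 2: syndromes of r = [4, 5, 2, 6, 10] (all sums mod 11).
  S_0 = Σ v_i r_i = 6·4 + 10·5 + 1·2 + 8·6 + 8·10 = 204 ≡ 6.
  S_1 = Σ v_i α_i r_i = 6·4·4 + 10·9·5 + 1·1·2 + 8·7·6 + 8·2·10 = 1044 ≡ 10.
  α_i^2 mod 11 = [5, 4, 1, 5, 4].
  S_2 = Σ v_i α_i^2 r_i = 6·5·4 + 10·4·5 + 1·1·2 + 8·5·6 + 8·4·10 = 882 ≡ 2.
  S = (6, 10, 2) ≠ 0, so r is not a codeword (an error is present).
Step 3: locate the error. For a single error e at position i, S_ℓ = v_i·e·α_i^ℓ, so α_err = S_1/S_0.
  S_0^{−1} = 6^{−1} = 2 (mod 11), so α_err = 10·2 = 20 ≡ 9 = α_2. Error position i = 2.
  Consistency check: S_2/S_1 = 2·10 = 20 ≡ 9 = α_err ✓ (single-error assumption holds).
Step 4: error magnitude e = S_0/v_2 = S_0·∏_{j≠2}(α_2 − α_j) = 6·10 = 60 ≡ 5 (mod 11).
Step 5: correct position 2: c_2 = r_2 − e = 5 − 5 ≡ 0 (mod 11). Hence c = [4, 0, 2, 6, 10].
  Check: interpolating c through the α_i gives m(x) = 5 + 8·x (degree < 2) with m(α_i) = c_i for every i, so c is indeed a codeword.


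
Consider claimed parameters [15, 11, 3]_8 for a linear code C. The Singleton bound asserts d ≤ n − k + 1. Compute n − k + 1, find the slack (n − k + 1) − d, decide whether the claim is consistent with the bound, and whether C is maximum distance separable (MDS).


Singleton RHS = n − k + 1 = 5, slack = 2, bound satisfied, not MDS.

Singleton bound: d ≤ n − k + 1.
Here n = 15, k = 11, so n − k + 1 = 5.
Given d = 3, check d ≤ 5: YES.
Slack = (n − k + 1) − d = 2.
The code is NOT MDS (slack = 2 > 0).
Description: the claimed parameters are [15, 11, 3]_8; such a code would be non-MDS.


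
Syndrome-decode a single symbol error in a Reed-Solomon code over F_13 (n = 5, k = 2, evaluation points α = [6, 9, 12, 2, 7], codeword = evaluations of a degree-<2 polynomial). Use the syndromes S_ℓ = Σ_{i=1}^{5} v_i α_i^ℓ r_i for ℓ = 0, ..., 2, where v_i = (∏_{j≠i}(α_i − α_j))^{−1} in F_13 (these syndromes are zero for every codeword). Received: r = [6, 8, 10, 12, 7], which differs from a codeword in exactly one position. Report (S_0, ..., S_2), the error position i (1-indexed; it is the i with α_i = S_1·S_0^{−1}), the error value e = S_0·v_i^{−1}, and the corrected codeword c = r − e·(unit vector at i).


S = (2, 1, 7), error at position 5, error magnitude e = 9, c = [6, 8, 10, 12, 11].

Step 1: column multipliers v_i = (∏_{j≠i}(α_i − α_j))^{−1} mod 13.
  i = 1 (α = 6): (6−9)(6−12)(6−2)(6−7) = (−3)·(−6)·4·(−1) = −72 ≡ 6, so v_1 = 6^{−1} = 11 (mod 13).
  i = 2 (α = 9): (9−6)(9−12)(9−2)(9−7) = 3·(−3)·7·2 = −126 ≡ 4, so v_2 = 4^{−1} = 10 (mod 13).
  i = 3 (α = 12): (12−6)(12−9)(12−2)(12−7) = 6·3·10·5 = 900 ≡ 3, so v_3 = 3^{−1} = 9 (mod 13).
  i = 4 (α = 2): (2−6)(2−9)(2−12)(2−7) = (−4)·(−7)·(−10)·(−5) = 1400 ≡ 9, so v_4 = 9^{−1} = 3 (mod 13).
  i = 5 (α = 7): (7−6)(7−9)(7−12)(7−2) = 1·(−2)·(−5)·5 = 50 ≡ 11, so v_5 = 11^{−1} = 6 (mod 13).
  v = [11, 10, 9, 3, 6].
Step 2: syndromes of r = [6, 8, 10, 12, 7] (all sums mod 13).
  S_0 = Σ v_i r_i = 11·6 + 10·8 + 9·10 + 3·12 + 6·7 = 314 ≡ 2.
  S_1 = Σ v_i α_i r_i = 11·6·6 + 10·9·8 + 9·12·10 + 3·2·12 + 6·7·7 = 2562 ≡ 1.
  α_i^2 mod 13 = [10, 3, 1, 4, 10].
  S_2 = Σ v_i α_i^2 r_i = 11·10·6 + 10·3·8 + 9·1·10 + 3·4·12 + 6·10·7 = 1554 ≡ 7.
  S = (2, 1, 7) ≠ 0, so r is not a codeword (an error is present).
Step 3: locate the error. For a single error e at position i, S_ℓ = v_i·e·α_i^ℓ, so α_err = S_1/S_0.
  S_0^{−1} = 2^{−1} = 7 (mod 13), so α_err = 1·7 = 7 ≡ 7 = α_5. Error position i = 5.
  Consistency check: S_2/S_1 = 7·1 = 7 ≡ 7 = α_err ✓ (single-error assumption holds).
Step 4: error magnitude e = S_0/v_5 = S_0·∏_{j≠5}(α_5 − α_j) = 2·11 = 22 ≡ 9 (mod 13).
Step 5: correct position 5: c_5 = r_5 − e = 7 − 9 ≡ 11 (mod 13). Hence c = [6, 8, 10, 12, 11].
  Check: interpolating c through the α_i gives m(x) = 2 + 5·x (degree < 2) with m(α_i) = c_i for every i, so c is indeed a codeword.


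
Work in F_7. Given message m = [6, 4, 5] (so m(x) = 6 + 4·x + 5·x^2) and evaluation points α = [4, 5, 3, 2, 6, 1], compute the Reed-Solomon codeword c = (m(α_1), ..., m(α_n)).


c = [4, 4, 0, 6, 0, 1]

Message polynomial: m(x) = 6 + 4·x + 5·x^2 (mod 7).
For each evaluation point α_i, compute m(α_i) mod 7:
  α_1 = 4: Horner steps 5 → 3 → 4, so m(4) = 4.
  α_2 = 5: Horner steps 5 → 1 → 4, so m(5) = 4.
  α_3 = 3: Horner steps 5 → 5 → 0, so m(3) = 0.
  α_4 = 2: Horner steps 5 → 0 → 6, so m(2) = 6.
  α_5 = 6: Horner steps 5 → 6 → 0, so m(6) = 0.
  α_6 = 1: Horner steps 5 → 2 → 1, so m(1) = 1.
Codeword c = [4, 4, 0, 6, 0, 1] ∈ F_7^6.


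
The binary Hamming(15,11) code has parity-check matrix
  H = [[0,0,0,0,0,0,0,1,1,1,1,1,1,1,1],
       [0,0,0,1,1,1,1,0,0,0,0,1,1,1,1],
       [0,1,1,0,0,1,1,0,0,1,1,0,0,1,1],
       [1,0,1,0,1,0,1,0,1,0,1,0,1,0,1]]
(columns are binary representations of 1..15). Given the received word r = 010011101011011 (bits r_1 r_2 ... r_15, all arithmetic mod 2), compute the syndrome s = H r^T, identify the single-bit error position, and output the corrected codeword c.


s = (1, 0, 0, 1)^T, error position = 9, corrected codeword c = 010011100011011

Compute s = H r^T mod 2 one row at a time:
  s_1 = 0 + 1 + 0 + 1 + 1 + 0 + 1 + 1 = 5 ≡ 1 (mod 2).
  s_2 = 0 + 1 + 1 + 1 + 1 + 0 + 1 + 1 = 6 ≡ 0 (mod 2).
  s_3 = 1 + 0 + 1 + 1 + 0 + 1 + 1 + 1 = 6 ≡ 0 (mod 2).
  s_4 = 0 + 0 + 1 + 1 + 1 + 1 + 0 + 1 = 5 ≡ 1 (mod 2).
s = (1, 0, 0, 1)^T — this equals column 9 of H (binary 1001), so error is at position 9.
Correct: flip bit 9 of r = 010011101011011 to get c = 010011100011011.


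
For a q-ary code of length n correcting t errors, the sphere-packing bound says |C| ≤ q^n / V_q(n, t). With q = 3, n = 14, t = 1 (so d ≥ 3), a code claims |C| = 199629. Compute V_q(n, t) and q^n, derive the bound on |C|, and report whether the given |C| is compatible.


V_q(n, t) = 29, q^n = 4782969, Hamming bound = 164929, |C| = 199629 > bound (violated).

Step 1: Compute V_q(n, t) = Σ_{j=0}^1 C(n, j) (q−1)^j.
  j = 0: C(14,0)·(2)^0 = 1·1 = 1.
  j = 1: C(14,1)·(2)^1 = 14·2 = 28.
  V_q(n, t) = 1 + 28 = 29.
Step 2: q^n = 3^14 = 4782969.
Step 3: Hamming bound ⌊q^n / V_q(n,t)⌋ = ⌊4782969/29⌋ = 164929.
Step 4: Compare |C| = 199629 to 164929: violated.
The claimed |C| lies above the Hamming bound, so no 3-ary code of length 14 with d ≥ 3 can have 199629 codewords.


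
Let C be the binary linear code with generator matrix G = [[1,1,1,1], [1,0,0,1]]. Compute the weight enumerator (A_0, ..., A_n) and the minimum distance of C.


Weight distribution: A_0 = 1, A_2 = 2, A_4 = 1. Minimum distance d = 2.

Enumerate all 2^2 = 4 messages m ∈ F_2^2.
For each, compute codeword c = mG in F_2^4, then tally its weight.
  m = 00 → c = 0000, weight = 0.
  m = 10 → c = 1111, weight = 4.
  m = 01 → c = 1001, weight = 2.
  m = 11 → c = 0110, weight = 2.
Tally weights:
  weight 0: 1 codewords.
  weight 2: 2 codewords.
  weight 4: 1 codewords.
Minimum distance d = smallest w > 0 with A_w > 0 = 2.
Sanity: Σ A_w = 4 = 2^2 = 4 ✓.
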